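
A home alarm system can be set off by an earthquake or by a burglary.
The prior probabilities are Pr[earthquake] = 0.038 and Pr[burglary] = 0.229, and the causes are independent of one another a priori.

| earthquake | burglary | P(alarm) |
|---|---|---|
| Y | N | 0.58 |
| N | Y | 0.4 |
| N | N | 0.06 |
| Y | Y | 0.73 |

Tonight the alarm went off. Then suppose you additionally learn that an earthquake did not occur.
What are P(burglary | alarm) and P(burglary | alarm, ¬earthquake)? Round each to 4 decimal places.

P(alarm) = 0.06·0.962·0.771 + 0.4·0.962·0.229 + 0.58·0.038·0.771 + 0.73·0.038·0.229 = 0.044502 + 0.088119 + 0.016993 + 0.006352 = 0.155966
The burglary-present share is 0.088119 + 0.006352 = 0.094471.
So P(burglary | alarm) = 0.094471/0.155966 ≈ 0.6057.

Now also conditioning on earthquake≠true:
P(alarm | ¬earthquake) = 0.06·0.771 + 0.4·0.229 = 0.046260 + 0.091600 = 0.137860
Of this, 0.091600 comes from 0.4·0.229 (the burglary=true cases).
Hence the posterior is 0.091600/0.137860 ≈ 0.6644.
With earthquake excluded, burglary must carry more of the explanatory weight for the alarm.

P(burglary | alarm) ≈ 0.6057; P(burglary | alarm, ¬earthquake) ≈ 0.6644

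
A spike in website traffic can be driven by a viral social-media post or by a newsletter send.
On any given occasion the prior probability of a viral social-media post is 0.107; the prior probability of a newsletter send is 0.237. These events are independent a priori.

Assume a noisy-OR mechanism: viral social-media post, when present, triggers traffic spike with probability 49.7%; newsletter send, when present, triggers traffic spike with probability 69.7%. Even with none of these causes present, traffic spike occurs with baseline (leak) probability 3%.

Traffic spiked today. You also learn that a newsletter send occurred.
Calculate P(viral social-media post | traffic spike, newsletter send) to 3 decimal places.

P(viral social-media post | traffic spike, newsletter send) ≈ 0.126

Under noisy-OR, P(traffic spike | causes) = 1 − (1−0.03)·∏(1−qᵢ) over the active causes.
By total probability over both values of viral social-media post:
  P(traffic spike | newsletter send) = 0.70609·0.893 + 0.852163·0.107
        = 0.630538 + 0.091181 = 0.721719
The terms with viral social-media post present sum to 0.091181, so
  P(viral social-media post | traffic spike, newsletter send) = 0.091181 / 0.721719 ≈ 0.126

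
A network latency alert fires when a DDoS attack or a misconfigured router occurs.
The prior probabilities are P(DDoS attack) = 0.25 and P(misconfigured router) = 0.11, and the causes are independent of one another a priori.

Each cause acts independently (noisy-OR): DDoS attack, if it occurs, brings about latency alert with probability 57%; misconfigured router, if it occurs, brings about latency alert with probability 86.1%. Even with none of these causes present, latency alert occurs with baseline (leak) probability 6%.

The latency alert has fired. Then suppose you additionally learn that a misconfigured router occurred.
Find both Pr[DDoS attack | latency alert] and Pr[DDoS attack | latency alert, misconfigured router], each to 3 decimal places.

Pr[DDoS attack | latency alert] ≈ 0.586; Pr[DDoS attack | latency alert, misconfigured router] ≈ 0.266

Under noisy-OR, P(latency alert | causes) = 1 − (1−0.06)·∏(1−qᵢ) over the active causes.
For the numerator, keep only DDoS attack=true terms: 0.132566 + 0.025955 = 0.158521
Normalizer over all consistent configurations: 0.06×0.75×0.89 + 0.86934×0.75×0.11 + 0.5958×0.25×0.89 + 0.943816×0.25×0.11 = 0.270292
P(DDoS attack | latency alert) = 0.158521/0.270292 ≈ 0.586

With the extra evidence:
Enumerate both values of DDoS attack and weight by the priors:
  P(latency alert | misconfigured router) = 0.86934·0.75 + 0.943816·0.25
        = 0.652005 + 0.235954 = 0.887959
Keeping only the DDoS attack-present terms gives 0.235954, so
  P(DDoS attack | latency alert, misconfigured router) = 0.235954 / 0.887959 ≈ 0.266
The drop from 0.586 to 0.266 is the explaining-away (discounting) effect.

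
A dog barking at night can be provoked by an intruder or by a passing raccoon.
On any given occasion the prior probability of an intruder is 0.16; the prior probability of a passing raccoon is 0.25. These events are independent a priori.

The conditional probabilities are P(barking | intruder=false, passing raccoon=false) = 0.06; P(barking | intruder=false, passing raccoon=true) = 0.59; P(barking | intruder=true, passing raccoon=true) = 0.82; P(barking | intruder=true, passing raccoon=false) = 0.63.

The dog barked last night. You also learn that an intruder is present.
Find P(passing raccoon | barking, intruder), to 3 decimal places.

P(passing raccoon | barking, intruder) ≈ 0.303

Enumerate both values of passing raccoon and weight by the priors:
  P(barking | intruder) = 0.63*0.75 + 0.82*0.25
        = 0.472500 + 0.205000 = 0.677500
The terms with passing raccoon present sum to 0.205000, so
  P(passing raccoon | barking, intruder) = 0.205000 / 0.677500 ≈ 0.303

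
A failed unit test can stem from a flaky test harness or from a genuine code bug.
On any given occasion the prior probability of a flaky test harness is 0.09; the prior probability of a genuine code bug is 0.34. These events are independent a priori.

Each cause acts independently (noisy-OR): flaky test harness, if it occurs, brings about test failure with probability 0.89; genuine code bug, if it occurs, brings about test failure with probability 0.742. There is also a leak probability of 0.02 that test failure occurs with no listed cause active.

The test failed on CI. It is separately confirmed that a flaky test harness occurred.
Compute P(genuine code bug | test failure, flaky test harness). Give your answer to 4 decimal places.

P(genuine code bug | test failure, flaky test harness) ≈ 0.3595

Under noisy-OR, P(test failure | causes) = 1 − (1−0.02)·∏(1−qᵢ) over the active causes.
Weight on genuine code bug=true, given the evidence: 0.972188·0.34 = 0.330544
Normalizer over all consistent configurations: 0.8922·0.66 + 0.972188·0.34 = 0.919396
Posterior = 0.330544 / 0.919396 ≈ 0.3595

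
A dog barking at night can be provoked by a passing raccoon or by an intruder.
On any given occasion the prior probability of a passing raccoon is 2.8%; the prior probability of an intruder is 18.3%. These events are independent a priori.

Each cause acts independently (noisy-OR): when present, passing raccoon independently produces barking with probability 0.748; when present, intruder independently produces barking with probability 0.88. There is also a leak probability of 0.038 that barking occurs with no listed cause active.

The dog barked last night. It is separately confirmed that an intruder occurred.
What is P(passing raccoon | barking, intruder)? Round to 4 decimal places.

P(passing raccoon | barking, intruder) ≈ 0.0306

Under noisy-OR, P(barking | causes) = 1 − (1−0.038)·∏(1−qᵢ) over the active causes.
For the numerator, keep only passing raccoon=true terms: 0.970909·0.028 = 0.027185
Denominator P(barking | intruder): 0.88456·0.972 + 0.970909·0.028 = 0.886977
Posterior = 0.027185 / 0.886977 ≈ 0.0306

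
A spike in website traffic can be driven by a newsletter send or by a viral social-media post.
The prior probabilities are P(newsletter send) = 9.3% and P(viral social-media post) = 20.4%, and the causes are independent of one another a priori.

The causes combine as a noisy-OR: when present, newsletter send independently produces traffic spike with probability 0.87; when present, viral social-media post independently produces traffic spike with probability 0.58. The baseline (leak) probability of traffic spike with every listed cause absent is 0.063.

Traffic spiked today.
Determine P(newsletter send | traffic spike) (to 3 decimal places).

P(newsletter send | traffic spike) ≈ 0.345

Under noisy-OR, P(traffic spike | causes) = 1 − (1−0.063)·∏(1−qᵢ) over the active causes.
Numerator (weight on configurations with newsletter send): 0.065011 + 0.018001 = 0.083012
Normalizer over all consistent configurations: 0.063*0.907*0.796 + 0.60646*0.907*0.204 + 0.87819*0.093*0.796 + 0.94884*0.093*0.204 = 0.240708
Posterior = 0.083012 / 0.240708 ≈ 0.345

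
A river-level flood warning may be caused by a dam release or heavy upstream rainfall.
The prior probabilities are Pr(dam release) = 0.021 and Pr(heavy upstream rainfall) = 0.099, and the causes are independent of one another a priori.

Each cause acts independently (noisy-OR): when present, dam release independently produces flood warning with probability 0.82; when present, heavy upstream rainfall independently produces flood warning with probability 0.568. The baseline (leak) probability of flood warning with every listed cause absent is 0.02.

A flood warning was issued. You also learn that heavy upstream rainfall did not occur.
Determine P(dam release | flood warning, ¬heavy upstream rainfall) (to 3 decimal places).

Under noisy-OR, P(flood warning | causes) = 1 − (1−0.02)·∏(1−qᵢ) over the active causes.
P(flood warning | ¬heavy upstream rainfall) = 0.02×0.979 + 0.8236×0.021 = 0.019580 + 0.017296 = 0.036876
The dam release-present share is 0.8236×0.021 = 0.017296.
Hence the posterior is 0.017296/0.036876 ≈ 0.469.

P(dam release | flood warning, ¬heavy upstream rainfall) ≈ 0.469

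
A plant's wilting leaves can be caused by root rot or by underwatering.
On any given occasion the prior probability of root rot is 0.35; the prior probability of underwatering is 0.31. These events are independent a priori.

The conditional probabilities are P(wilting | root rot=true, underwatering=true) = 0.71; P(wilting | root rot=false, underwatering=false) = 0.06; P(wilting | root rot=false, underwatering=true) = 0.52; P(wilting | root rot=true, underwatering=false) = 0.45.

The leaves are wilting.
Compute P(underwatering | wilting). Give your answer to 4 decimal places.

Enumerate the 4 (root rot, underwatering) configurations and weight by the priors:
  P(wilting) = 0.06·0.65·0.69 + 0.52·0.65·0.31 + 0.45·0.35·0.69 + 0.71·0.35·0.31
        = 0.026910 + 0.104780 + 0.108675 + 0.077035 = 0.317400
The terms with underwatering present sum to 0.181815, so
  P(underwatering | wilting) = 0.181815 / 0.317400 ≈ 0.5728

P(underwatering | wilting) ≈ 0.5728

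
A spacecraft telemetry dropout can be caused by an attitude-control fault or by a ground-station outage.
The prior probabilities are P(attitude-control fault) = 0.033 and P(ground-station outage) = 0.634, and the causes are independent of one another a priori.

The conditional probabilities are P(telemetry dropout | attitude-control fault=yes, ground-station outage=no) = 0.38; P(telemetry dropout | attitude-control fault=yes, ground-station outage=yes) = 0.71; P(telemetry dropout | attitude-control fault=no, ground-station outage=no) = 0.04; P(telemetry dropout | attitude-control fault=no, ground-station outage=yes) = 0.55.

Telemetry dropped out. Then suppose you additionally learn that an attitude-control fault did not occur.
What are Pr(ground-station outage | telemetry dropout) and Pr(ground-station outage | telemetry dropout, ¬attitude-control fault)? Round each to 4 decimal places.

Pr(ground-station outage | telemetry dropout) ≈ 0.9494; Pr(ground-station outage | telemetry dropout, ¬attitude-control fault) ≈ 0.9597

For the numerator, keep only ground-station outage=true terms: 0.337193 + 0.014855 = 0.352048
Normalizer over all consistent configurations: 0.04*0.967*0.366 + 0.55*0.967*0.634 + 0.38*0.033*0.366 + 0.71*0.033*0.634 = 0.370795
P(ground-station outage | telemetry dropout) = 0.352048/0.370795 ≈ 0.9494

Now condition on the additional information:
P(telemetry dropout | ¬attitude-control fault) = 0.04×0.366 + 0.55×0.634 = 0.014640 + 0.348700 = 0.363340
Of this, 0.348700 comes from 0.55×0.634 (the ground-station outage=true cases).
Hence the posterior is 0.348700/0.363340 ≈ 0.9597.
With attitude-control fault excluded, ground-station outage must carry more of the explanatory weight for the telemetry dropout.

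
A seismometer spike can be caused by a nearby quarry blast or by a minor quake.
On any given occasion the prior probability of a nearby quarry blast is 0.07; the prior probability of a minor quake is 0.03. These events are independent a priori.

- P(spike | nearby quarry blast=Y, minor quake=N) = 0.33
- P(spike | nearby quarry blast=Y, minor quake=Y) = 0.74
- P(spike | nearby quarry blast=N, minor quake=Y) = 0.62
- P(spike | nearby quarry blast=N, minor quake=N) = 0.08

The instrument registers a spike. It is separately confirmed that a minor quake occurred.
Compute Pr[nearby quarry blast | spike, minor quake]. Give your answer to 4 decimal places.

Pr[nearby quarry blast | spike, minor quake] ≈ 0.0824

For the numerator, keep only nearby quarry blast=true terms: 0.74×0.07 = 0.051800
Denominator P(spike | minor quake): 0.62×0.93 + 0.74×0.07 = 0.628400
P(nearby quarry blast | spike, minor quake) = 0.051800/0.628400 ≈ 0.0824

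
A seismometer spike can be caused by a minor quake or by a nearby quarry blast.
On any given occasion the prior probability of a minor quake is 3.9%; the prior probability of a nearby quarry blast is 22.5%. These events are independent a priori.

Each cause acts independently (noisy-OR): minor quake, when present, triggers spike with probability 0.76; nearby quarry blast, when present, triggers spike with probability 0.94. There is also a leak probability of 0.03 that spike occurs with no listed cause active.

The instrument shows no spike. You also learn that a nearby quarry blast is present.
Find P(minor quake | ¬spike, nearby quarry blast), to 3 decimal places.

Under noisy-OR, P(spike | causes) = 1 − (1−0.03)·∏(1−qᵢ) over the active causes.
Sum P(¬spike|·) weighted by the priors over both values of minor quake:
  P(¬spike | nearby quarry blast) = 0.0582*0.961 + 0.013968*0.039
        = 0.055930 + 0.000545 = 0.056475
Configurations with minor quake contribute 0.000545, so
  P(minor quake | ¬spike, nearby quarry blast) = 0.000545 / 0.056475 ≈ 0.010

P(minor quake | ¬spike, nearby quarry blast) ≈ 0.010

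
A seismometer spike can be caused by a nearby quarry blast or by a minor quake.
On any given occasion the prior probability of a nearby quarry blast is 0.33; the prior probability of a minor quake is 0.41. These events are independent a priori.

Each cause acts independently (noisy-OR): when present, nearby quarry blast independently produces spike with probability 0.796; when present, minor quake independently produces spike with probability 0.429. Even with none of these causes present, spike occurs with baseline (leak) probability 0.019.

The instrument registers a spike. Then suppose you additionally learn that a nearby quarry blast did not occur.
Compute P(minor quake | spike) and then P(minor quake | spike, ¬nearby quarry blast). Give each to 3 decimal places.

Under noisy-OR, P(spike | causes) = 1 − (1−0.019)·∏(1−qᵢ) over the active causes.
By total probability over the 4 (nearby quarry blast, minor quake) configurations:
  P(spike) = 0.019·0.67·0.59 + 0.439849·0.67·0.41 + 0.799876·0.33·0.59 + 0.885729·0.33·0.41
        = 0.007511 + 0.120827 + 0.155736 + 0.119839 = 0.403913
Configurations with minor quake contribute 0.240666, so
  P(minor quake | spike) = 0.240666 / 0.403913 ≈ 0.596

With the extra evidence:
For the numerator, keep only minor quake=true terms: 0.439849×0.41 = 0.180338
Denominator P(spike | ¬nearby quarry blast): 0.019×0.59 + 0.439849×0.41 = 0.191548
P(minor quake | spike, ¬nearby quarry blast) = 0.180338/0.191548 ≈ 0.941
With nearby quarry blast excluded, minor quake must carry more of the explanatory weight for the spike.

P(minor quake | spike) ≈ 0.596; P(minor quake | spike, ¬nearby quarry blast) ≈ 0.941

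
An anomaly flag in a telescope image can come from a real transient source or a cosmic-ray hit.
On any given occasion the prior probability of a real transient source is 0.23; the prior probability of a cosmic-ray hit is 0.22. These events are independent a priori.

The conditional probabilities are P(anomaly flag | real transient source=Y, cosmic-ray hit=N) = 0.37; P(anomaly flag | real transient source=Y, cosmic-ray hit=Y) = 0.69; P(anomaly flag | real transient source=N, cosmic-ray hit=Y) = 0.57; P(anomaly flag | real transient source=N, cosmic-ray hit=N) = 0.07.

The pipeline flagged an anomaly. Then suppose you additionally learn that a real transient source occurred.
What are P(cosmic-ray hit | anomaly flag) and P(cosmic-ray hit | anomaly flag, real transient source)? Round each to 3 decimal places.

P(cosmic-ray hit | anomaly flag) ≈ 0.548; P(cosmic-ray hit | anomaly flag, real transient source) ≈ 0.345

P(anomaly flag) = 0.07×0.77×0.78 + 0.57×0.77×0.22 + 0.37×0.23×0.78 + 0.69×0.23×0.22 = 0.042042 + 0.096558 + 0.066378 + 0.034914 = 0.239892
Of this, 0.131472 comes from 0.096558 + 0.034914 (the cosmic-ray hit=true cases).
P(cosmic-ray hit | anomaly flag) = 0.131472 / 0.239892 ≈ 0.548

With the extra evidence:
For the numerator, keep only cosmic-ray hit=true terms: 0.69*0.22 = 0.151800
Denominator P(anomaly flag | real transient source): 0.37*0.78 + 0.69*0.22 = 0.440400
P(cosmic-ray hit | anomaly flag, real transient source) = 0.151800/0.440400 ≈ 0.345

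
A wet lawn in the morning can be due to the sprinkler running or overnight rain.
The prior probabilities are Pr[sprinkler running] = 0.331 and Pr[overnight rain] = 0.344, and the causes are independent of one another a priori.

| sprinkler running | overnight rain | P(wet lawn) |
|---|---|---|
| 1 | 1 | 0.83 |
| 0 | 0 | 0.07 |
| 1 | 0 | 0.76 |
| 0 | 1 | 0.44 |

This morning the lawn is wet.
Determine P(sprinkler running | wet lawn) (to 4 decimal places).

P(sprinkler running | wet lawn) ≈ 0.6629

P(wet lawn) = 0.07×0.669×0.656 + 0.44×0.669×0.344 + 0.76×0.331×0.656 + 0.83×0.331×0.344 = 0.030720 + 0.101260 + 0.165023 + 0.094507 = 0.391510
Of this, 0.259530 comes from 0.165023 + 0.094507 (the sprinkler running=true cases).
So P(sprinkler running | wet lawn) = 0.259530/0.391510 ≈ 0.6629.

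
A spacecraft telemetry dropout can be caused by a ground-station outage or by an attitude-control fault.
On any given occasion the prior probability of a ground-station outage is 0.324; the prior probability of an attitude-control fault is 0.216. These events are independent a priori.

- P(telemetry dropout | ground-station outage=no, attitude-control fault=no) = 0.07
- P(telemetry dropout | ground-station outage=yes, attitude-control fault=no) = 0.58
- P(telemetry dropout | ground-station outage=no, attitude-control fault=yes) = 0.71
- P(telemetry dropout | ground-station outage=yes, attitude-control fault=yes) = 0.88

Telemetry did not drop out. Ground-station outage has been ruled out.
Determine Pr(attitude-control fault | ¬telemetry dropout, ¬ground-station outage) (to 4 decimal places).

Pr(attitude-control fault | ¬telemetry dropout, ¬ground-station outage) ≈ 0.0791

Weight on attitude-control fault=true, given the evidence: 0.29×0.216 = 0.062640
Normalizer over all consistent configurations: 0.93×0.784 + 0.29×0.216 = 0.791760
P(attitude-control fault | ¬telemetry dropout, ¬ground-station outage) = 0.062640/0.791760 ≈ 0.0791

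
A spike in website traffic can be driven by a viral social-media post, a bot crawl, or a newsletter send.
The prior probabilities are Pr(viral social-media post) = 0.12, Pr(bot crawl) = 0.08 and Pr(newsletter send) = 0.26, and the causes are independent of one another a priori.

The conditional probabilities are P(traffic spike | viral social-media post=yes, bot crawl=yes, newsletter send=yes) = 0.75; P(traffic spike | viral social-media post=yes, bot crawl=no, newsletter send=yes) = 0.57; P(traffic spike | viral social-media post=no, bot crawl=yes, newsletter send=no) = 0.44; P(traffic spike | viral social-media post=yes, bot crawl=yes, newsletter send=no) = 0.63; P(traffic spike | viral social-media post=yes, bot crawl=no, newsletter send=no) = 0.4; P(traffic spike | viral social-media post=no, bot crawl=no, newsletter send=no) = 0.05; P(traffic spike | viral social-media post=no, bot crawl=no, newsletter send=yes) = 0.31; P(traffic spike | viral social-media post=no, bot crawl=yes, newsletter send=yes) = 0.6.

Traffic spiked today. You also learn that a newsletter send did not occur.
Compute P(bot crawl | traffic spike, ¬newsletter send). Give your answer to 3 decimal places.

By total probability over the 4 (viral social-media post, bot crawl) configurations:
  P(traffic spike | ¬newsletter send) = 0.05×0.88×0.92 + 0.44×0.88×0.08 + 0.4×0.12×0.92 + 0.63×0.12×0.08
        = 0.040480 + 0.030976 + 0.044160 + 0.006048 = 0.121664
The terms with bot crawl present sum to 0.037024, so
  P(bot crawl | traffic spike, ¬newsletter send) = 0.037024 / 0.121664 ≈ 0.304

P(bot crawl | traffic spike, ¬newsletter send) ≈ 0.304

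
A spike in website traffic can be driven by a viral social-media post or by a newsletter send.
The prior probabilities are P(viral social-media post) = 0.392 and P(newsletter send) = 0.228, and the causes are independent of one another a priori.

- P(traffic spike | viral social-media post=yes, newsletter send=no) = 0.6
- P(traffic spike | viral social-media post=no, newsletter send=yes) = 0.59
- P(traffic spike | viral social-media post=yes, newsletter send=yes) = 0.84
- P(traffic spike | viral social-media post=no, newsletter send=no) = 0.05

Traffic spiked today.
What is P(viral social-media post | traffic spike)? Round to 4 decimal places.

P(viral social-media post | traffic spike) ≈ 0.7092

Numerator (weight on configurations with viral social-media post): 0.181574 + 0.075076 = 0.256650
The normalizing constant is 0.05·0.608·0.772 + 0.59·0.608·0.228 + 0.6·0.392·0.772 + 0.84·0.392·0.228 = 0.361907
P(viral social-media post | traffic spike) = 0.256650/0.361907 ≈ 0.7092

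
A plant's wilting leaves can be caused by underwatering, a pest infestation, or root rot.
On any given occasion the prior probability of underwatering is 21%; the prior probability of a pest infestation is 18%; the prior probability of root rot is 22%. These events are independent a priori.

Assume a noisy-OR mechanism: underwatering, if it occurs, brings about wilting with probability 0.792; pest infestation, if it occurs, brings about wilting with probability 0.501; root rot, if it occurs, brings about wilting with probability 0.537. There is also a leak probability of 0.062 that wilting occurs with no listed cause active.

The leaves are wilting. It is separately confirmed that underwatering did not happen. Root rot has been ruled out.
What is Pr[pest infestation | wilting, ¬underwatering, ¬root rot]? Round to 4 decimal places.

Under noisy-OR, P(wilting | causes) = 1 − (1−0.062)·∏(1−qᵢ) over the active causes.
P(wilting | ¬underwatering, ¬root rot) = 0.062*0.82 + 0.531938*0.18 = 0.050840 + 0.095749 = 0.146589
Of this, 0.095749 comes from 0.531938*0.18 (the pest infestation=true cases).
Hence the posterior is 0.095749/0.146589 ≈ 0.6532.

Pr[pest infestation | wilting, ¬underwatering, ¬root rot] ≈ 0.6532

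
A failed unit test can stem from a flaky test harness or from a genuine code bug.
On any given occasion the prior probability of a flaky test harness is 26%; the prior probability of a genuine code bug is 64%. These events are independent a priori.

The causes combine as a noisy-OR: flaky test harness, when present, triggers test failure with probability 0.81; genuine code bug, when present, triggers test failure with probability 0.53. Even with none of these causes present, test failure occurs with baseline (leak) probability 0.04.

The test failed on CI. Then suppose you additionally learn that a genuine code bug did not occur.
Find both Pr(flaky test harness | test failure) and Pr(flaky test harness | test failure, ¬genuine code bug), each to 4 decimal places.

Pr(flaky test harness | test failure) ≈ 0.4580; Pr(flaky test harness | test failure, ¬genuine code bug) ≈ 0.8778

Under noisy-OR, P(test failure | causes) = 1 − (1−0.04)·∏(1−qᵢ) over the active causes.
Numerator (weight on configurations with flaky test harness): 0.076527 + 0.152135 = 0.228662
The normalizing constant is 0.04×0.74×0.36 + 0.5488×0.74×0.64 + 0.8176×0.26×0.36 + 0.914272×0.26×0.64 = 0.499230
P(flaky test harness | test failure) = 0.228662/0.499230 ≈ 0.4580

Now condition on the additional information:
P(test failure | ¬genuine code bug) = 0.04*0.74 + 0.8176*0.26 = 0.029600 + 0.212576 = 0.242176
The flaky test harness-present share is 0.8176*0.26 = 0.212576.
Hence the posterior is 0.212576/0.242176 ≈ 0.8778.
Ruling out genuine code bug raises the posterior on flaky test harness — the flip side of explaining away.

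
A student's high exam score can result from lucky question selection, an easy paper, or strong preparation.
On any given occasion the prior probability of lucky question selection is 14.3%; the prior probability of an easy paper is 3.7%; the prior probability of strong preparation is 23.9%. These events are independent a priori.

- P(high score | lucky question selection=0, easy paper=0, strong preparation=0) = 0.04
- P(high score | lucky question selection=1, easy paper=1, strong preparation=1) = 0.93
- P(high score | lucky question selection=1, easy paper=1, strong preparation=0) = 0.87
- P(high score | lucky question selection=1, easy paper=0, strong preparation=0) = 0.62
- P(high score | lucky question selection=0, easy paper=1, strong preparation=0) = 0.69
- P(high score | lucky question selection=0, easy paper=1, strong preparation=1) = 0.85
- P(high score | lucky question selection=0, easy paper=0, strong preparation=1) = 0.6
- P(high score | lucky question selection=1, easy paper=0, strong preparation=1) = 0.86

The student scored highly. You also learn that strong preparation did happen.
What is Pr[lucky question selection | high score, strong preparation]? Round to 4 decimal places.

Enumerate the 4 (lucky question selection, easy paper) configurations and weight by the priors:
  P(high score | strong preparation) = 0.6·0.857·0.963 + 0.85·0.857·0.037 + 0.86·0.143·0.963 + 0.93·0.143·0.037
        = 0.495175 + 0.026953 + 0.118430 + 0.004921 = 0.645479
The terms with lucky question selection present sum to 0.123351, so
  P(lucky question selection | high score, strong preparation) = 0.123351 / 0.645479 ≈ 0.1911

Pr[lucky question selection | high score, strong preparation] ≈ 0.1911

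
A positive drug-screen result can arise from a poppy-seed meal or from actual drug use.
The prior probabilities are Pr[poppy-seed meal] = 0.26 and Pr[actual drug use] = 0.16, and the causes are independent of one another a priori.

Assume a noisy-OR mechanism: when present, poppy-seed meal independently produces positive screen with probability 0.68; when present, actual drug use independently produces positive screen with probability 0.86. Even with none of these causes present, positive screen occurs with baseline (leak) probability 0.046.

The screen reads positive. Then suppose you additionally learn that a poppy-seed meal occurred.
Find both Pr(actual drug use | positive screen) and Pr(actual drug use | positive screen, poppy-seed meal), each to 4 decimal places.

Pr(actual drug use | positive screen) ≈ 0.4413; Pr(actual drug use | positive screen, poppy-seed meal) ≈ 0.2079

Under noisy-OR, P(positive screen | causes) = 1 − (1−0.046)·∏(1−qᵢ) over the active causes.
P(positive screen) = 0.046×0.74×0.84 + 0.86644×0.74×0.16 + 0.69472×0.26×0.84 + 0.957261×0.26×0.16 = 0.028594 + 0.102586 + 0.151727 + 0.039822 = 0.322729
Of this, 0.142408 comes from 0.102586 + 0.039822 (the actual drug use=true cases).
Hence the posterior is 0.142408/0.322729 ≈ 0.4413.

With the extra evidence:
By total probability over both values of actual drug use:
  P(positive screen | poppy-seed meal) = 0.69472×0.84 + 0.957261×0.16
        = 0.583565 + 0.153162 = 0.736727
The terms with actual drug use present sum to 0.153162, so
  P(actual drug use | positive screen, poppy-seed meal) = 0.153162 / 0.736727 ≈ 0.2079
This is intercausal reasoning (explaining away): once poppy-seed meal accounts for the positive screen, actual drug use becomes less likely.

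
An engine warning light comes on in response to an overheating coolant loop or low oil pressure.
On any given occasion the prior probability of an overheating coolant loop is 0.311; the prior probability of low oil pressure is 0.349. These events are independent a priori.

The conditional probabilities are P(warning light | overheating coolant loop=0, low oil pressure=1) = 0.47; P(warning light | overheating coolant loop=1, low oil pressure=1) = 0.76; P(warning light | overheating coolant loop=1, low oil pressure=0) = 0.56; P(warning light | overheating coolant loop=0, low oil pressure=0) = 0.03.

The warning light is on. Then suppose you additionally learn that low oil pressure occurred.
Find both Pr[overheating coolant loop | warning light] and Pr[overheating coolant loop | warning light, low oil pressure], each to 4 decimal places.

By total probability over the 4 (overheating coolant loop, low oil pressure) configurations:
  P(warning light) = 0.03*0.689*0.651 + 0.47*0.689*0.349 + 0.56*0.311*0.651 + 0.76*0.311*0.349
        = 0.013456 + 0.113017 + 0.113378 + 0.082490 = 0.322341
The terms with overheating coolant loop present sum to 0.195868, so
  P(overheating coolant loop | warning light) = 0.195868 / 0.322341 ≈ 0.6076

Now also conditioning on low oil pressure=true:
For the numerator, keep only overheating coolant loop=true terms: 0.76·0.311 = 0.236360
Denominator P(warning light | low oil pressure): 0.47·0.689 + 0.76·0.311 = 0.560190
Posterior = 0.236360 / 0.560190 ≈ 0.4219

Pr[overheating coolant loop | warning light] ≈ 0.6076; Pr[overheating coolant loop | warning light, low oil pressure] ≈ 0.4219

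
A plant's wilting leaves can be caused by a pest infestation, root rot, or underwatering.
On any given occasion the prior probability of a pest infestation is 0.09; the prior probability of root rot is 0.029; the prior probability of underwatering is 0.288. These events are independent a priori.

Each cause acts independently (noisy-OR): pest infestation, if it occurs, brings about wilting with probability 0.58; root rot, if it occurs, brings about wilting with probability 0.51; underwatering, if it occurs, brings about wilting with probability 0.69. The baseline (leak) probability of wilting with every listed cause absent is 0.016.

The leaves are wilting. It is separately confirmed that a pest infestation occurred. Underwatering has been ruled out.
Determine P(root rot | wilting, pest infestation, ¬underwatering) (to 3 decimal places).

Under noisy-OR, P(wilting | causes) = 1 − (1−0.016)·∏(1−qᵢ) over the active causes.
P(wilting | pest infestation, ¬underwatering) = 0.58672×0.971 + 0.797493×0.029 = 0.569705 + 0.023127 = 0.592832
The root rot-present share is 0.797493×0.029 = 0.023127.
P(root rot | wilting, pest infestation, ¬underwatering) = 0.023127 / 0.592832 ≈ 0.039

P(root rot | wilting, pest infestation, ¬underwatering) ≈ 0.039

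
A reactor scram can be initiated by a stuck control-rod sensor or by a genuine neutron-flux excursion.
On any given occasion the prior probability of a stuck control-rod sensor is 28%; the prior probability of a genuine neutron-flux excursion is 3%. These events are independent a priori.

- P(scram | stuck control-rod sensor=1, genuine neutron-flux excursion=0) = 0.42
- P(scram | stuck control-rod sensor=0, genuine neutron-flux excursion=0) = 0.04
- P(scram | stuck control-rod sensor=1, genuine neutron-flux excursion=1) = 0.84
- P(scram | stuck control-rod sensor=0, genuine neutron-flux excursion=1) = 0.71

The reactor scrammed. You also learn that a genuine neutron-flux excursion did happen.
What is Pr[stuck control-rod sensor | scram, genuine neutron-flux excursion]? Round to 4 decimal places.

Pr[stuck control-rod sensor | scram, genuine neutron-flux excursion] ≈ 0.3151

P(scram | genuine neutron-flux excursion) = 0.71*0.72 + 0.84*0.28 = 0.511200 + 0.235200 = 0.746400
Restricting to configurations with stuck control-rod sensor present: 0.84*0.28 = 0.235200.
So P(stuck control-rod sensor | scram, genuine neutron-flux excursion) = 0.235200/0.746400 ≈ 0.3151.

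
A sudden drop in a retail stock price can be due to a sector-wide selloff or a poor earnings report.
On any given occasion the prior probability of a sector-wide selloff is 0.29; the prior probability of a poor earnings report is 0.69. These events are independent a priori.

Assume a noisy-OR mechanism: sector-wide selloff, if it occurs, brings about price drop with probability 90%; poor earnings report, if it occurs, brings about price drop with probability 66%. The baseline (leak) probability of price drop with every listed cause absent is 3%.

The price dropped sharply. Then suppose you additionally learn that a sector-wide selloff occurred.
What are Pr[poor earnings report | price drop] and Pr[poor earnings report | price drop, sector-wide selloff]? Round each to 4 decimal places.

Pr[poor earnings report | price drop] ≈ 0.8560; Pr[poor earnings report | price drop, sector-wide selloff] ≈ 0.7045

Under noisy-OR, P(price drop | causes) = 1 − (1−0.03)·∏(1−qᵢ) over the active causes.
P(price drop) = 0.03·0.71·0.31 + 0.6702·0.71·0.69 + 0.903·0.29·0.31 + 0.96702·0.29·0.69 = 0.006603 + 0.328331 + 0.081180 + 0.193501 = 0.609615
The poor earnings report-present share is 0.328331 + 0.193501 = 0.521832.
P(poor earnings report | price drop) = 0.521832 / 0.609615 ≈ 0.8560

Now also conditioning on sector-wide selloff=true:
By total probability over both values of poor earnings report:
  P(price drop | sector-wide selloff) = 0.903·0.31 + 0.96702·0.69
        = 0.279930 + 0.667244 = 0.947174
Keeping only the poor earnings report-present terms gives 0.667244, so
  P(poor earnings report | price drop, sector-wide selloff) = 0.667244 / 0.947174 ≈ 0.7045
The drop from 0.8560 to 0.7045 is the explaining-away (discounting) effect.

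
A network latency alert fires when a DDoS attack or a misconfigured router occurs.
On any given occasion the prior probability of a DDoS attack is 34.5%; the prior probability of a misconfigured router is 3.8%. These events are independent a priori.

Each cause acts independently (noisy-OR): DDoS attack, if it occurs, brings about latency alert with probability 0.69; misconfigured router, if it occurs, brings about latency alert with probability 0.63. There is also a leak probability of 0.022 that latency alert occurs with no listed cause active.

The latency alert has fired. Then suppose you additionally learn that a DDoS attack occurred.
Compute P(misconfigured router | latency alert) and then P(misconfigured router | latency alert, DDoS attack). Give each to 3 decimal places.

Under noisy-OR, P(latency alert | causes) = 1 − (1−0.022)·∏(1−qᵢ) over the active causes.
P(latency alert) = 0.022*0.655*0.962 + 0.63814*0.655*0.038 + 0.69682*0.345*0.962 + 0.887823*0.345*0.038 = 0.013862 + 0.015883 + 0.231268 + 0.011639 = 0.272652
The misconfigured router-present share is 0.015883 + 0.011639 = 0.027522.
P(misconfigured router | latency alert) = 0.027522 / 0.272652 ≈ 0.101

Now condition on the additional information:
Weight on misconfigured router=true, given the evidence: 0.887823×0.038 = 0.033737
Denominator P(latency alert | DDoS attack): 0.69682×0.962 + 0.887823×0.038 = 0.704078
Posterior = 0.033737 / 0.704078 ≈ 0.048

P(misconfigured router | latency alert) ≈ 0.101; P(misconfigured router | latency alert, DDoS attack) ≈ 0.048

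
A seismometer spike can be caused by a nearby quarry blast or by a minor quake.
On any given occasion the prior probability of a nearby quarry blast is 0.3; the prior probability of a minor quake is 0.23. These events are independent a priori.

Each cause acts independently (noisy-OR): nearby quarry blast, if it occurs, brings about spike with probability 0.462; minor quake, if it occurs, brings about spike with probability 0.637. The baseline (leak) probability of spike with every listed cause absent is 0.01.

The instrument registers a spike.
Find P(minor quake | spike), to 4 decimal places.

P(minor quake | spike) ≈ 0.5835

Under noisy-OR, P(spike | causes) = 1 − (1−0.01)·∏(1−qᵢ) over the active causes.
P(spike) = 0.01·0.7·0.77 + 0.64063·0.7·0.23 + 0.46738·0.3·0.77 + 0.806659·0.3·0.23 = 0.005390 + 0.103141 + 0.107965 + 0.055659 = 0.272155
The minor quake-present share is 0.103141 + 0.055659 = 0.158800.
P(minor quake | spike) = 0.158800 / 0.272155 ≈ 0.5835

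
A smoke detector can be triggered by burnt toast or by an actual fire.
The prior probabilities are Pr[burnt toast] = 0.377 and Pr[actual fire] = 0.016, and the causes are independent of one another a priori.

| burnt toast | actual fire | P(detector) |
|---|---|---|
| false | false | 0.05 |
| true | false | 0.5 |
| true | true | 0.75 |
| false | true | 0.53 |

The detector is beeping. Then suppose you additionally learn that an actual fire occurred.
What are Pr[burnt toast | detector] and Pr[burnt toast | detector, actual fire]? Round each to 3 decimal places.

Pr[burnt toast | detector] ≈ 0.841; Pr[burnt toast | detector, actual fire] ≈ 0.461

By total probability over the 4 (burnt toast, actual fire) configurations:
  P(detector) = 0.05×0.623×0.984 + 0.53×0.623×0.016 + 0.5×0.377×0.984 + 0.75×0.377×0.016
        = 0.030652 + 0.005283 + 0.185484 + 0.004524 = 0.225943
The terms with burnt toast present sum to 0.190008, so
  P(burnt toast | detector) = 0.190008 / 0.225943 ≈ 0.841

Now also conditioning on actual fire=true:
Sum P(detector|·) weighted by the priors over both values of burnt toast:
  P(detector | actual fire) = 0.53×0.623 + 0.75×0.377
        = 0.330190 + 0.282750 = 0.612940
Configurations with burnt toast contribute 0.282750, so
  P(burnt toast | detector, actual fire) = 0.282750 / 0.612940 ≈ 0.461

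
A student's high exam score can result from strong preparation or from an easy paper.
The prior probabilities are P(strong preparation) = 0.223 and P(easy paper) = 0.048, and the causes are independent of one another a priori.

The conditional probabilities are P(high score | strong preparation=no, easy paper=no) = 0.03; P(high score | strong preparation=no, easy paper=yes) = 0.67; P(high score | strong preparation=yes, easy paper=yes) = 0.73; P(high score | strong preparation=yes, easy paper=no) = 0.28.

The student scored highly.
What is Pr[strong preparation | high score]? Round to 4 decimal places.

Pr[strong preparation | high score] ≈ 0.5877

P(high score) = 0.03·0.777·0.952 + 0.67·0.777·0.048 + 0.28·0.223·0.952 + 0.73·0.223·0.048 = 0.022191 + 0.024988 + 0.059443 + 0.007814 = 0.114436
Restricting to configurations with strong preparation present: 0.059443 + 0.007814 = 0.067257.
So P(strong preparation | high score) = 0.067257/0.114436 ≈ 0.5877.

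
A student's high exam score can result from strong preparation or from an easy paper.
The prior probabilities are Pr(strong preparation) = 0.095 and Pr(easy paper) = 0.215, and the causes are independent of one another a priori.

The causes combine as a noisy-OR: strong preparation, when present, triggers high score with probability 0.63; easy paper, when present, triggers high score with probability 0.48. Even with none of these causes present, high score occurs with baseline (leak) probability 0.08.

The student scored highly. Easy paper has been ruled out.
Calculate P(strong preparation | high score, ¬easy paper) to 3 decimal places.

P(strong preparation | high score, ¬easy paper) ≈ 0.464

Under noisy-OR, P(high score | causes) = 1 − (1−0.08)·∏(1−qᵢ) over the active causes.
For the numerator, keep only strong preparation=true terms: 0.6596×0.095 = 0.062662
The normalizing constant is 0.08×0.905 + 0.6596×0.095 = 0.135062
P(strong preparation | high score, ¬easy paper) = 0.062662/0.135062 ≈ 0.464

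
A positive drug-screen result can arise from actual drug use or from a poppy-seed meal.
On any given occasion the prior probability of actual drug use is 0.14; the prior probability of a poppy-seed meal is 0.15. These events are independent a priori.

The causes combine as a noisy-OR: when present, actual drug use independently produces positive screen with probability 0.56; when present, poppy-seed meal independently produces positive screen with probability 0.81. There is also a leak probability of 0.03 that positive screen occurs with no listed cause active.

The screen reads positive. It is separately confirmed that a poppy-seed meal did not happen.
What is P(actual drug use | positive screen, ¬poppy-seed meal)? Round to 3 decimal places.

Under noisy-OR, P(positive screen | causes) = 1 − (1−0.03)·∏(1−qᵢ) over the active causes.
P(positive screen | ¬poppy-seed meal) = 0.03·0.86 + 0.5732·0.14 = 0.025800 + 0.080248 = 0.106048
Restricting to configurations with actual drug use present: 0.5732·0.14 = 0.080248.
Hence the posterior is 0.080248/0.106048 ≈ 0.757.

P(actual drug use | positive screen, ¬poppy-seed meal) ≈ 0.757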